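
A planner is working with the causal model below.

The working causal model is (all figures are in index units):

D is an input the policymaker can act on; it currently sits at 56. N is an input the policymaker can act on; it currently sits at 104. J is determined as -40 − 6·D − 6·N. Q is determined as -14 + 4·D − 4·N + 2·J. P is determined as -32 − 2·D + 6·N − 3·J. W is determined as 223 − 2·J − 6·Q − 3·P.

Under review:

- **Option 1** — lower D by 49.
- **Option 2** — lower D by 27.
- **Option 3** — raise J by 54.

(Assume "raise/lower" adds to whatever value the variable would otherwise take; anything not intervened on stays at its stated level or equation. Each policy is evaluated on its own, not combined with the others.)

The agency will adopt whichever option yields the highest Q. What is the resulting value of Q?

Option 1 (D − 49):
  D = 56 − 49 = 7
  N = 104
  J = -40 − 6·7 − 6·104 = -706
  Q = -14 + 4·7 − 4·104 + 2·(-706) = -1814
Option 2 (D − 27):
  D = 56 − 27 = 29
  N = 104
  J = -40 − 6·29 − 6·104 = -838
  Q = -14 + 4·29 − 4·104 + 2·(-838) = -1990
Option 3 (J + 54):
  D = 56
  N = 104
  J = -40 − 6·56 − 6·104 (+54 from intervention) = -946
  Q = -14 + 4·56 − 4·104 + 2·(-946) = -2098
Comparing — Option 1: Q=-1814, Option 2: Q=-1990, Option 3: Q=-2098. Highest is -1814 (Option 1).

-1814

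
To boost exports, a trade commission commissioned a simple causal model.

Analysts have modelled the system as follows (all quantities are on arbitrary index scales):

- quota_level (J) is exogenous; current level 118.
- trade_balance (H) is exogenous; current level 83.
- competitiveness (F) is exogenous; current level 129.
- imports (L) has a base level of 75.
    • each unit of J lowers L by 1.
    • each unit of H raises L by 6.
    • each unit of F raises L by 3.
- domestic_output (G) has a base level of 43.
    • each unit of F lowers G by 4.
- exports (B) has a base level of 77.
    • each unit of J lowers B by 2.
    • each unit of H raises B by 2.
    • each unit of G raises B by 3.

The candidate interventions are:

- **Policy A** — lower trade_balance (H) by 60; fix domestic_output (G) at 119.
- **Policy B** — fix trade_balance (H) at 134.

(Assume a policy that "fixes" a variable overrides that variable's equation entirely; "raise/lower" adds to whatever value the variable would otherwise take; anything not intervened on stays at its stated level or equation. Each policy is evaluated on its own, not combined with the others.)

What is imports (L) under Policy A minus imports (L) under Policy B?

-666

Policy A (H − 60, G := 119):
  J = 118
  H = 83 − 60 = 23
  F = 129
  L = 75 − 118 + 6·23 + 3·129 = 482
Policy B (H := 134):
  J = 118
  H = 134
  F = 129
  L = 75 − 118 + 6·134 + 3·129 = 1148
L: 482 − 1148 = -666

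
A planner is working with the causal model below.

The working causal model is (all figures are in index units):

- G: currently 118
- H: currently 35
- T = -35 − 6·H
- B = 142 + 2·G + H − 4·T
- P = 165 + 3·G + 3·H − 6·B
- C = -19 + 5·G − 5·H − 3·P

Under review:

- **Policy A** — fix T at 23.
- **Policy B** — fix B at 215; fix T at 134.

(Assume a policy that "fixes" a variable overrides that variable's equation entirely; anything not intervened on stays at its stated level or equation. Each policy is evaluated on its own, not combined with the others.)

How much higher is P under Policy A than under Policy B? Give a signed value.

Policy A (T := 23):
  G = 118
  H = 35
  T = 23
  B = 142 + 2·118 + 35 − 4·23 = 321
  P = 165 + 3·118 + 3·35 − 6·321 = -1302
Policy B (B := 215, T := 134):
  G = 118
  H = 35
  T = 134
  B = 215
  P = 165 + 3·118 + 3·35 − 6·215 = -666
P: -1302 − (-666) = -636

-636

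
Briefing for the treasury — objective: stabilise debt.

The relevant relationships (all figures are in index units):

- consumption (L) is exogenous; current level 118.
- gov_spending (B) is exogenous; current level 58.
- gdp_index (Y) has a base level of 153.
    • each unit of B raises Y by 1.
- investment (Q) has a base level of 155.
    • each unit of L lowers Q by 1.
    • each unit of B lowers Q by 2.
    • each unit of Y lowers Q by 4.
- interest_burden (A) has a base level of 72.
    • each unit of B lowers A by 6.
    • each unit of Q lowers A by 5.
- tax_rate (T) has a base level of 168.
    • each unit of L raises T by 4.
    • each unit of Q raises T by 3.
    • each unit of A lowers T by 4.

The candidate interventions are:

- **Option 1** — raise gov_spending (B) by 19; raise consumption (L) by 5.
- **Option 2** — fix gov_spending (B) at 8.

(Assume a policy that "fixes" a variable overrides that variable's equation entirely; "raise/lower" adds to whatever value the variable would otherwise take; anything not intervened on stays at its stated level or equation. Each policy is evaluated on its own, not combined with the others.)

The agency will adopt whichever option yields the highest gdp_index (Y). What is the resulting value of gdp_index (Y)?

230

Option 1 (B + 19, L + 5):
  B = 58 + 19 = 77
  Y = 153 + 77 = 230
Option 2 (B := 8):
  B = 8
  Y = 153 + 8 = 161
Comparing — Option 1: Y=230, Option 2: Y=161. Highest is 230 (Option 1).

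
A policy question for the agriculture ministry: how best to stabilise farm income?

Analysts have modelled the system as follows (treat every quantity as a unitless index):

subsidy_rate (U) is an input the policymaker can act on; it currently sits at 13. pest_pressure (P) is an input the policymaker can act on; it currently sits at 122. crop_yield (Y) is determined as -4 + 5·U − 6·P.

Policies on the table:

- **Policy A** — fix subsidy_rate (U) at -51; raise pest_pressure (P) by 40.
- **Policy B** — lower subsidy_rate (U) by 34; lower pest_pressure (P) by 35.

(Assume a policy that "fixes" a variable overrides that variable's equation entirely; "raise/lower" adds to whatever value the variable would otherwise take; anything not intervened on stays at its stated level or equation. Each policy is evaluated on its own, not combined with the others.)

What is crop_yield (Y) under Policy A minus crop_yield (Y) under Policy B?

Policy A (U := -51, P + 40):
  U = -51
  P = 122 + 40 = 162
  Y = -4 + 5·(-51) − 6·162 = -1231
Policy B (U − 34, P − 35):
  U = 13 − 34 = -21
  P = 122 − 35 = 87
  Y = -4 + 5·(-21) − 6·87 = -631
Y: -1231 − (-631) = -600

-600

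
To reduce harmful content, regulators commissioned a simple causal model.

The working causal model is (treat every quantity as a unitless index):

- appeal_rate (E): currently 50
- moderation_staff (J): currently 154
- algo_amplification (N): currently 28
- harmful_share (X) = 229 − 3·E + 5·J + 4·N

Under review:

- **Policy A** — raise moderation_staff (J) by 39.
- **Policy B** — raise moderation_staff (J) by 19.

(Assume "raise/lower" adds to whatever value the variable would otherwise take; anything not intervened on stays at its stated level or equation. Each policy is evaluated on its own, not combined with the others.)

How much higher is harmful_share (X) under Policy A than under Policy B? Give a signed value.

Policy A (J + 39):
  E = 50
  J = 154 + 39 = 193
  N = 28
  X = 229 − 3·50 + 5·193 + 4·28 = 1156
Policy B (J + 19):
  E = 50
  J = 154 + 19 = 173
  N = 28
  X = 229 − 3·50 + 5·173 + 4·28 = 1056
X: 1156 − 1056 = 100

100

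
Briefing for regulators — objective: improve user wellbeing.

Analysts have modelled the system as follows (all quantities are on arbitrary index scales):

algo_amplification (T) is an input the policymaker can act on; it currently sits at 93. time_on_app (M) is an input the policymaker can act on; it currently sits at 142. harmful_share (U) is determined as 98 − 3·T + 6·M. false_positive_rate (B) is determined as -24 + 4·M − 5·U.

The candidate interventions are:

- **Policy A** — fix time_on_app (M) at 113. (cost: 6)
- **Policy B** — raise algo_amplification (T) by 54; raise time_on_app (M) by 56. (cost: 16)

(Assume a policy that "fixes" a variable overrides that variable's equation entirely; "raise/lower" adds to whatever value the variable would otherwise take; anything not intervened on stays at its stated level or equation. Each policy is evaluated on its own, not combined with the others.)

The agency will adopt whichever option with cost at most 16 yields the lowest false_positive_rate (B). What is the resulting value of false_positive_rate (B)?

Policy A (M := 113):
  T = 93
  M = 113
  U = 98 − 3·93 + 6·113 = 497
  B = -24 + 4·113 − 5·497 = -2057
Policy B (T + 54, M + 56):
  T = 93 + 54 = 147
  M = 142 + 56 = 198
  U = 98 − 3·147 + 6·198 = 845
  B = -24 + 4·198 − 5·845 = -3457
Comparing — Policy A: B=-2057, Policy B: B=-3457. Lowest is -3457 (Policy B).

-3457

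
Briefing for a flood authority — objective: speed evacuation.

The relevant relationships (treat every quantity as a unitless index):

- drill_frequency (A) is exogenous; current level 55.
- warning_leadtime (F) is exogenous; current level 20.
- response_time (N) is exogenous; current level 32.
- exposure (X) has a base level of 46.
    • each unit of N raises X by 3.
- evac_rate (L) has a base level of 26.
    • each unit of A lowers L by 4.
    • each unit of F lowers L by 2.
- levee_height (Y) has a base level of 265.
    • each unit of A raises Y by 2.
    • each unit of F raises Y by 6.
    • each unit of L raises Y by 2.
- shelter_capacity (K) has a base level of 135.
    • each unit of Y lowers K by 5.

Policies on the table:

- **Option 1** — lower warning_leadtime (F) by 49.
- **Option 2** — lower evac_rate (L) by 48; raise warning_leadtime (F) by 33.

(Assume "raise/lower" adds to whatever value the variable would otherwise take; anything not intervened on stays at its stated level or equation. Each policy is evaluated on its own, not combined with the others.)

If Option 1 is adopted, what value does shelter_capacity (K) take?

Option 1 (F − 49):
  A = 55
  F = 20 − 49 = -29
  L = 26 − 4·55 − 2·(-29) = -136
  Y = 265 + 2·55 + 6·(-29) + 2·(-136) = -71
  K = 135 − 5·(-71) = 490

490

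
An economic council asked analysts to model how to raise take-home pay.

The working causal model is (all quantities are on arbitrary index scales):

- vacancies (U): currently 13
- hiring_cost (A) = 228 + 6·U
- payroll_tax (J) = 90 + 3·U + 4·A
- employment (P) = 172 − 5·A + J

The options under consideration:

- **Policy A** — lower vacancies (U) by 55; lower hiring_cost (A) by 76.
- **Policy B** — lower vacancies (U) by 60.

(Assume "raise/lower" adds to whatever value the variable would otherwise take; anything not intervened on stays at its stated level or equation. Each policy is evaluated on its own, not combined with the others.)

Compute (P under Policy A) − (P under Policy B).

61

Policy A (U − 55, A − 76):
  U = 13 − 55 = -42
  A = 228 + 6·(-42) (−76 from intervention) = -100
  J = 90 + 3·(-42) + 4·(-100) = -436
  P = 172 − 5·(-100) + (-436) = 236
Policy B (U − 60):
  U = 13 − 60 = -47
  A = 228 + 6·(-47) = -54
  J = 90 + 3·(-47) + 4·(-54) = -267
  P = 172 − 5·(-54) + (-267) = 175
P: 236 − 175 = 61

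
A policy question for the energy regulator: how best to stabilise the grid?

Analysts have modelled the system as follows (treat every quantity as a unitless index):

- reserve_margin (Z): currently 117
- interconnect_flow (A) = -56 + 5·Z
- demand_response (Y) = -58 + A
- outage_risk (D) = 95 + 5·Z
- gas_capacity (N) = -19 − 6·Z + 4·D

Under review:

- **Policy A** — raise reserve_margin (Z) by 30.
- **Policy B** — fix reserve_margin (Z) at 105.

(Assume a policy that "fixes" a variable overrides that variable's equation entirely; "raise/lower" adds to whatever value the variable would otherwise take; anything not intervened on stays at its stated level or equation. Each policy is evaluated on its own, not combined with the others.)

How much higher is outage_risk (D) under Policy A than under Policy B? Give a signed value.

210

Policy A (Z + 30):
  Z = 117 + 30 = 147
  D = 95 + 5·147 = 830
Policy B (Z := 105):
  Z = 105
  D = 95 + 5·105 = 620
D: 830 − 620 = 210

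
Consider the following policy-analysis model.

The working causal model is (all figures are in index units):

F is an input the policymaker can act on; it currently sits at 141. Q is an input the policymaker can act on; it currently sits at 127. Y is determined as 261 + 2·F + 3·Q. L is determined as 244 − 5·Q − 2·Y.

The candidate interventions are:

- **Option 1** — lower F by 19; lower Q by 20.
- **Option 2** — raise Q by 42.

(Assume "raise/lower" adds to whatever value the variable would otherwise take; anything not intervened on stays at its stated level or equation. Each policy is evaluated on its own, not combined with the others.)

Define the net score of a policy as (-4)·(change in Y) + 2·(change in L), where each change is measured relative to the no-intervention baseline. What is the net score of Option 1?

984

Baseline:
  F = 141
  Q = 127
  Y = 261 + 2·141 + 3·127 = 924
  L = 244 − 5·127 − 2·924 = -2239
Option 1 (F − 19, Q − 20):
  F = 141 − 19 = 122
  Q = 127 − 20 = 107
  Y = 261 + 2·122 + 3·107 = 826
  L = 244 − 5·107 − 2·826 = -1943
ΔY = 826 − 924 = -98; ΔL = -1943 − (-2239) = 296
Score = (-4)·(-98) + 2·296 = 984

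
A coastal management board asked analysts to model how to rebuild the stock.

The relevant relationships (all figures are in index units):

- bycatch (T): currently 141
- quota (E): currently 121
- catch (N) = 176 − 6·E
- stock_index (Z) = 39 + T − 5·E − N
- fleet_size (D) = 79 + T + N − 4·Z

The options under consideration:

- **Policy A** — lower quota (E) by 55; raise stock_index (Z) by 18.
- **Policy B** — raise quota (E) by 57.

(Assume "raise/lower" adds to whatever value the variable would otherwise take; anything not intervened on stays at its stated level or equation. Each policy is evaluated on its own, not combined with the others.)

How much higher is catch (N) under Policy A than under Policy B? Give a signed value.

672

Policy A (E − 55, Z + 18):
  E = 121 − 55 = 66
  N = 176 − 6·66 = -220
Policy B (E + 57):
  E = 121 + 57 = 178
  N = 176 − 6·178 = -892
N: -220 − (-892) = 672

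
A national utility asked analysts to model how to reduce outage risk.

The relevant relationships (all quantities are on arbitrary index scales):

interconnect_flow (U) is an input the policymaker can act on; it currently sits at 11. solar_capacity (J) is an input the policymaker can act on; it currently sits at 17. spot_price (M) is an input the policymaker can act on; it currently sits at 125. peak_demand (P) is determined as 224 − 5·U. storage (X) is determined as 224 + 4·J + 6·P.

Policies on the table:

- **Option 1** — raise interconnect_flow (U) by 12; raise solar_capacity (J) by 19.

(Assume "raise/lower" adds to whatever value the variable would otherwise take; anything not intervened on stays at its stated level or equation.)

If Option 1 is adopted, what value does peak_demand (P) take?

Option 1 (U + 12, J + 19):
  U = 11 + 12 = 23
  P = 224 − 5·23 = 109

109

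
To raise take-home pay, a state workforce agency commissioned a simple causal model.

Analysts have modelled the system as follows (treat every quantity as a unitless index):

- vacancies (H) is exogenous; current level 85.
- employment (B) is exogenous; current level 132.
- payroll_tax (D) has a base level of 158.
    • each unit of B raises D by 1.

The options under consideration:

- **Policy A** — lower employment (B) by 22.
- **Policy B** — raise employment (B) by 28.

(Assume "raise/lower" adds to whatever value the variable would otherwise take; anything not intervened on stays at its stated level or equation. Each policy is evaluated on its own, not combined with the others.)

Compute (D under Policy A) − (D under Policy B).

Policy A (B − 22):
  B = 132 − 22 = 110
  D = 158 + 110 = 268
Policy B (B + 28):
  B = 132 + 28 = 160
  D = 158 + 160 = 318
D: 268 − 318 = -50

-50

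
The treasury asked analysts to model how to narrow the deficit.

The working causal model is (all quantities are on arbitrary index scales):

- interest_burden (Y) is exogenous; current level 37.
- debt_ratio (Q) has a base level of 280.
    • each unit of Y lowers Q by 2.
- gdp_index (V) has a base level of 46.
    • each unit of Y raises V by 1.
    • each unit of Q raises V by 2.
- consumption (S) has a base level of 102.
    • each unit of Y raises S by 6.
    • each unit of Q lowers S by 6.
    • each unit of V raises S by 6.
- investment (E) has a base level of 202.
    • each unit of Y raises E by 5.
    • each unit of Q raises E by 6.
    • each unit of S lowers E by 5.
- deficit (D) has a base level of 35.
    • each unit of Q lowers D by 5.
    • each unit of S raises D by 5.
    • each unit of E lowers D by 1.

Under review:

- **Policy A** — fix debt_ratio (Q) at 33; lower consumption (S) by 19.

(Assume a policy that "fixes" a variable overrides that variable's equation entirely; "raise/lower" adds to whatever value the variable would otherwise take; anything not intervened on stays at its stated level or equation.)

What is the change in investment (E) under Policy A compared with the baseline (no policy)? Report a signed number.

Baseline:
  Y = 37
  Q = 280 − 2·37 = 206
  V = 46 + 37 + 2·206 = 495
  S = 102 + 6·37 − 6·206 + 6·495 = 2058
  E = 202 + 5·37 + 6·206 − 5·2058 = -8667
Policy A (Q := 33, S − 19):
  Y = 37
  Q = 33
  V = 46 + 37 + 2·33 = 149
  S = 102 + 6·37 − 6·33 + 6·149 (−19 from intervention) = 1001
  E = 202 + 5·37 + 6·33 − 5·1001 = -4420
Change in E: -4420 − (-8667) = 4247

4247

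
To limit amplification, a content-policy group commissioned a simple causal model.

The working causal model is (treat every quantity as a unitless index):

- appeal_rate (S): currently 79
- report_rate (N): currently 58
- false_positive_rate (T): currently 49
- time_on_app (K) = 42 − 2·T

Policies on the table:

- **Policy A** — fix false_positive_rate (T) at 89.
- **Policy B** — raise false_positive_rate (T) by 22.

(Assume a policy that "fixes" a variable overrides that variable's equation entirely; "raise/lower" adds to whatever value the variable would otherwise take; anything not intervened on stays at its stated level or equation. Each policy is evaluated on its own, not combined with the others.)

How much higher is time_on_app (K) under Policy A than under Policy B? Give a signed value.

-36

Policy A (T := 89):
  T = 89
  K = 42 − 2·89 = -136
Policy B (T + 22):
  T = 49 + 22 = 71
  K = 42 − 2·71 = -100
K: -136 − (-100) = -36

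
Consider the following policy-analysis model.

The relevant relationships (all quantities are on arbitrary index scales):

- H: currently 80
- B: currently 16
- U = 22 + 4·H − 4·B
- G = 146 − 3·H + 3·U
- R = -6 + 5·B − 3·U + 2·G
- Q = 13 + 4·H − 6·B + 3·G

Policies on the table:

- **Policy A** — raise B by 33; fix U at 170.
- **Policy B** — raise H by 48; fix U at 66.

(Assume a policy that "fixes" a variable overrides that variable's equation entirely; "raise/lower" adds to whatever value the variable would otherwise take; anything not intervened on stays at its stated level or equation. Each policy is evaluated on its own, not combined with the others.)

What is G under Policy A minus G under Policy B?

Policy A (B + 33, U := 170):
  H = 80
  B = 16 + 33 = 49
  U = 170
  G = 146 − 3·80 + 3·170 = 416
Policy B (H + 48, U := 66):
  H = 80 + 48 = 128
  B = 16
  U = 66
  G = 146 − 3·128 + 3·66 = -40
G: 416 − (-40) = 456

456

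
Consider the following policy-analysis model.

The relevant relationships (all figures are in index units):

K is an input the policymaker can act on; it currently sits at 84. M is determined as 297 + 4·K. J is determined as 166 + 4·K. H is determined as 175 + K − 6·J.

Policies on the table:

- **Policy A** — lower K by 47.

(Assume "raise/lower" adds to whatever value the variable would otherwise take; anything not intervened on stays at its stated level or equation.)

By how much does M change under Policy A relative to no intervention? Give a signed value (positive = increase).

Baseline:
  K = 84
  M = 297 + 4·84 = 633
Policy A (K − 47):
  K = 84 − 47 = 37
  M = 297 + 4·37 = 445
Change in M: 445 − 633 = -188

-188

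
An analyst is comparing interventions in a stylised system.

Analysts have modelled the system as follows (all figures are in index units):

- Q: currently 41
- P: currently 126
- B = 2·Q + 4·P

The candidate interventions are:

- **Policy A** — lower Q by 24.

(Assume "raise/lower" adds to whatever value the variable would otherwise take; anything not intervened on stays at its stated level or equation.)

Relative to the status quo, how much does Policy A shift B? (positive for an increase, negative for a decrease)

Baseline:
  Q = 41
  P = 126
  B = 0 + 2·41 + 4·126 = 586
Policy A (Q − 24):
  Q = 41 − 24 = 17
  P = 126
  B = 0 + 2·17 + 4·126 = 538
Change in B: 538 − 586 = -48

-48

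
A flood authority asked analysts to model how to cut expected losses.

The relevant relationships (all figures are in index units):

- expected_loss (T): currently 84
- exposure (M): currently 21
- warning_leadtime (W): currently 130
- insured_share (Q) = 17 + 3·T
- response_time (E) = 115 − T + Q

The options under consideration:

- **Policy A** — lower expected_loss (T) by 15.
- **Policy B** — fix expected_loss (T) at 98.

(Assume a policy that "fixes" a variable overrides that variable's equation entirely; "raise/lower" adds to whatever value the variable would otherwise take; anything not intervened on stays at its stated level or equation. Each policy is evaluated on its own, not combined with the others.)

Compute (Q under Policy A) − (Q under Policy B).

Policy A (T − 15):
  T = 84 − 15 = 69
  Q = 17 + 3·69 = 224
Policy B (T := 98):
  T = 98
  Q = 17 + 3·98 = 311
Q: 224 − 311 = -87

-87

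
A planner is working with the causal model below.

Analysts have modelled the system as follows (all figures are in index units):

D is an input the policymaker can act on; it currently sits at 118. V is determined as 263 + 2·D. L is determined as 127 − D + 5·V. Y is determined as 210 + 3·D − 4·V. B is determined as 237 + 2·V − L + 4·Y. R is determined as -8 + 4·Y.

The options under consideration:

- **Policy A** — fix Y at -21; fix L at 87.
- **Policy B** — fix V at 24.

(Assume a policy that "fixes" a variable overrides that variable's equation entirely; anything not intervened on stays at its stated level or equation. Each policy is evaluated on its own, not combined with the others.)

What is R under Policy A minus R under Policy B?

Policy A (Y := -21, L := 87):
  D = 118
  V = 263 + 2·118 = 499
  Y = -21
  R = -8 + 4·(-21) = -92
Policy B (V := 24):
  D = 118
  V = 24
  Y = 210 + 3·118 − 4·24 = 468
  R = -8 + 4·468 = 1864
R: -92 − 1864 = -1956

-1956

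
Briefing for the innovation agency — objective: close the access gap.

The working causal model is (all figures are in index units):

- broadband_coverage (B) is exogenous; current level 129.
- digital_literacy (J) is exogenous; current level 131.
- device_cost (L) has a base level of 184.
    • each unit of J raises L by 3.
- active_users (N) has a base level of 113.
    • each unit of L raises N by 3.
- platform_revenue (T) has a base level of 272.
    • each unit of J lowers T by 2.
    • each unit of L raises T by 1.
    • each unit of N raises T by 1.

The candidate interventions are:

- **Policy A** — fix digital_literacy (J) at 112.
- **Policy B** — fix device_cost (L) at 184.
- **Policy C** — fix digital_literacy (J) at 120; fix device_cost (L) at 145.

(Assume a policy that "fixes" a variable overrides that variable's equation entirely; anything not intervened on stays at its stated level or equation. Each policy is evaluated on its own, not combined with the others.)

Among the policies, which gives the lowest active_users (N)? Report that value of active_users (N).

Policy A (J := 112):
  J = 112
  L = 184 + 3·112 = 520
  N = 113 + 3·520 = 1673
Policy B (L := 184):
  J = 131
  L = 184
  N = 113 + 3·184 = 665
Policy C (J := 120, L := 145):
  J = 120
  L = 145
  N = 113 + 3·145 = 548
Comparing — Policy A: N=1673, Policy B: N=665, Policy C: N=548. Lowest is 548 (Policy C).

548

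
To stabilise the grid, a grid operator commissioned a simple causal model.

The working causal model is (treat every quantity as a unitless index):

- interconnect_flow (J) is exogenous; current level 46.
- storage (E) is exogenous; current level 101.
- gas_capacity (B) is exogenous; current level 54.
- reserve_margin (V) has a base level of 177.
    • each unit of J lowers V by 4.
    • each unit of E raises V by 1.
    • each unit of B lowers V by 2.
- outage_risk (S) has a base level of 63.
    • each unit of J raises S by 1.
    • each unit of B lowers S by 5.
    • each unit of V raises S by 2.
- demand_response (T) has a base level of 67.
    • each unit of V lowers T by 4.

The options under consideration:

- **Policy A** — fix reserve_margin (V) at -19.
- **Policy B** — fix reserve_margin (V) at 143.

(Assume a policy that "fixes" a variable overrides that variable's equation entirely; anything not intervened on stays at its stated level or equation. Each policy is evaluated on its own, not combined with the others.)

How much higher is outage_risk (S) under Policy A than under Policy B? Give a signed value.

-324

Policy A (V := -19):
  J = 46
  E = 101
  B = 54
  V = -19
  S = 63 + 46 − 5·54 + 2·(-19) = -199
Policy B (V := 143):
  J = 46
  E = 101
  B = 54
  V = 143
  S = 63 + 46 − 5·54 + 2·143 = 125
S: -199 − 125 = -324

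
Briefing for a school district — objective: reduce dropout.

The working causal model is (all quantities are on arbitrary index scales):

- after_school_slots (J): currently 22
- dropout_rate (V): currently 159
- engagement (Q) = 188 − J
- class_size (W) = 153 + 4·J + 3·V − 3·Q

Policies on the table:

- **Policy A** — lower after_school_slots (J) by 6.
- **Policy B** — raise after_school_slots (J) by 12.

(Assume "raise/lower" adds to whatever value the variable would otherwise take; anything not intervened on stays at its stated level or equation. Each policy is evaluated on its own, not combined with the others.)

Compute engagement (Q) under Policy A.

Policy A (J − 6):
  J = 22 − 6 = 16
  Q = 188 − 16 = 172

172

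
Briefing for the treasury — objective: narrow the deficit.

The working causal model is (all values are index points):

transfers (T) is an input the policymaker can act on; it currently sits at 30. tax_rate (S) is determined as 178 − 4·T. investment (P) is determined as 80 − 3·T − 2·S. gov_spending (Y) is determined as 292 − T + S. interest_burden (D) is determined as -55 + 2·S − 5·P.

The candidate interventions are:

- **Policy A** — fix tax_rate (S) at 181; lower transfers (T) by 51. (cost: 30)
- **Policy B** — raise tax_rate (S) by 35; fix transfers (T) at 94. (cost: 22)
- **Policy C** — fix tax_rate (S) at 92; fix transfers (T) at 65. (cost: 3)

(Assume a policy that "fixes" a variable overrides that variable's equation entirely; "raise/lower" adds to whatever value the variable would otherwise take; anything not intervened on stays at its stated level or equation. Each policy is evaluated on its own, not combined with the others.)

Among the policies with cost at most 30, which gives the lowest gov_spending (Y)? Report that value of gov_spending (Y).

35

Policy A (S := 181, T − 51):
  T = 30 − 51 = -21
  S = 181
  Y = 292 − (-21) + 181 = 494
Policy B (S + 35, T := 94):
  T = 94
  S = 178 − 4·94 (+35 from intervention) = -163
  Y = 292 − 94 + (-163) = 35
Policy C (S := 92, T := 65):
  T = 65
  S = 92
  Y = 292 − 65 + 92 = 319
Comparing — Policy A: Y=494, Policy B: Y=35, Policy C: Y=319. Lowest is 35 (Policy B).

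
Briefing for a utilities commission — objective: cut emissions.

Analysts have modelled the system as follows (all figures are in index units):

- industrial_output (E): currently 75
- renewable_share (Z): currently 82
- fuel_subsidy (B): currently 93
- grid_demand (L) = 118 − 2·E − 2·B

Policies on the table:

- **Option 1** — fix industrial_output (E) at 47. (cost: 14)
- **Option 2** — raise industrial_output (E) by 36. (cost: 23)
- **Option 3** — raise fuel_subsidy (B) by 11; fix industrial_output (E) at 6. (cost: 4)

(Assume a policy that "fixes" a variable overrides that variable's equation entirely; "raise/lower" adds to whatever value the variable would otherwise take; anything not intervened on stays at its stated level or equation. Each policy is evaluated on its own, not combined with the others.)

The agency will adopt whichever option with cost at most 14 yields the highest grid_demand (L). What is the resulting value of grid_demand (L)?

-102

Option 1 (E := 47):
  E = 47
  B = 93
  L = 118 − 2·47 − 2·93 = -162
Option 3 (B + 11, E := 6):
  E = 6
  B = 93 + 11 = 104
  L = 118 − 2·6 − 2·104 = -102
Comparing — Option 1: L=-162, Option 3: L=-102. Highest is -102 (Option 3).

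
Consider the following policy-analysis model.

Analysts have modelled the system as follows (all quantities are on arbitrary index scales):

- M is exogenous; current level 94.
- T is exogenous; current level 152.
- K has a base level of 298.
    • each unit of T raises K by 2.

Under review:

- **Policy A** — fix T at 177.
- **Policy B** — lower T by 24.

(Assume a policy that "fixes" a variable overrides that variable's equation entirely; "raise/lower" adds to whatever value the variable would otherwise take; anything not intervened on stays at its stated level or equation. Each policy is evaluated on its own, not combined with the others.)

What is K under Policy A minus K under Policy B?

98

Policy A (T := 177):
  T = 177
  K = 298 + 2·177 = 652
Policy B (T − 24):
  T = 152 − 24 = 128
  K = 298 + 2·128 = 554
K: 652 − 554 = 98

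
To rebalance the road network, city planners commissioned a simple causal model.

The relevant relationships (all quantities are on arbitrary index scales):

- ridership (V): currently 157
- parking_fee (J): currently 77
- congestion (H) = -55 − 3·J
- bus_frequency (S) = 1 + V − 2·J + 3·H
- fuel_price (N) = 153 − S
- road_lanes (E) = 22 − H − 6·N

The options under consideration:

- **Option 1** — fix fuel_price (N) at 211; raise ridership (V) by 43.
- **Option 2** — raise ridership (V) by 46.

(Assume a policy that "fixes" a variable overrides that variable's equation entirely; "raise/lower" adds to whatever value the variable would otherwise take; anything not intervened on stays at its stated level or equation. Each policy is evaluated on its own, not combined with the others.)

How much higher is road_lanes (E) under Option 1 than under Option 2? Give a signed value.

4500

Option 1 (N := 211, V + 43):
  V = 157 + 43 = 200
  J = 77
  H = -55 − 3·77 = -286
  S = 1 + 200 − 2·77 + 3·(-286) = -811
  N = 211
  E = 22 − (-286) − 6·211 = -958
Option 2 (V + 46):
  V = 157 + 46 = 203
  J = 77
  H = -55 − 3·77 = -286
  S = 1 + 203 − 2·77 + 3·(-286) = -808
  N = 153 − (-808) = 961
  E = 22 − (-286) − 6·961 = -5458
E: -958 − (-5458) = 4500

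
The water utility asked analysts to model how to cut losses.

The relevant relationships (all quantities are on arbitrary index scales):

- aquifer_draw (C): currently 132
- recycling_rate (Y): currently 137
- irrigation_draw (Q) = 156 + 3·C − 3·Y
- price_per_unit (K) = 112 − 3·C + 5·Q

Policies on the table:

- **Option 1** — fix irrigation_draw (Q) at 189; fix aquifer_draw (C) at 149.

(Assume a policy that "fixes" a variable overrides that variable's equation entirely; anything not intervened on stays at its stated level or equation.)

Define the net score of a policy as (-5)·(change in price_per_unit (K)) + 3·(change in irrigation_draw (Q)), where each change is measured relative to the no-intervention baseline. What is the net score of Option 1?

-801

Baseline:
  C = 132
  Y = 137
  Q = 156 + 3·132 − 3·137 = 141
  K = 112 − 3·132 + 5·141 = 421
Option 1 (Q := 189, C := 149):
  C = 149
  Y = 137
  Q = 189
  K = 112 − 3·149 + 5·189 = 610
ΔK = 610 − 421 = 189; ΔQ = 189 − 141 = 48
Score = (-5)·189 + 3·48 = -801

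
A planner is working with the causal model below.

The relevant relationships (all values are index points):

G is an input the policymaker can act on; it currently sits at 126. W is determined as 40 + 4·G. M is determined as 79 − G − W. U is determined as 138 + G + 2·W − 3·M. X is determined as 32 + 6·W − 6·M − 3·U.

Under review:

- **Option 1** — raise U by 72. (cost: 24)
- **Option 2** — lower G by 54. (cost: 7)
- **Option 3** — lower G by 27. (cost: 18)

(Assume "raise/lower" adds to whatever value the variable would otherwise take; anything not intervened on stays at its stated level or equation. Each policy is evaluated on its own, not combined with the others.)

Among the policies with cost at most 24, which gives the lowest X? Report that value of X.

-2749

Option 1 (U + 72):
  G = 126
  W = 40 + 4·126 = 544
  M = 79 − 126 − 544 = -591
  U = 138 + 126 + 2·544 − 3·(-591) (+72 from intervention) = 3197
  X = 32 + 6·544 − 6·(-591) − 3·3197 = -2749
Option 2 (G − 54):
  G = 126 − 54 = 72
  W = 40 + 4·72 = 328
  M = 79 − 72 − 328 = -321
  U = 138 + 72 + 2·328 − 3·(-321) = 1829
  X = 32 + 6·328 − 6·(-321) − 3·1829 = -1561
Option 3 (G − 27):
  G = 126 − 27 = 99
  W = 40 + 4·99 = 436
  M = 79 − 99 − 436 = -456
  U = 138 + 99 + 2·436 − 3·(-456) = 2477
  X = 32 + 6·436 − 6·(-456) − 3·2477 = -2047
Comparing — Option 1: X=-2749, Option 2: X=-1561, Option 3: X=-2047. Lowest is -2749 (Option 1).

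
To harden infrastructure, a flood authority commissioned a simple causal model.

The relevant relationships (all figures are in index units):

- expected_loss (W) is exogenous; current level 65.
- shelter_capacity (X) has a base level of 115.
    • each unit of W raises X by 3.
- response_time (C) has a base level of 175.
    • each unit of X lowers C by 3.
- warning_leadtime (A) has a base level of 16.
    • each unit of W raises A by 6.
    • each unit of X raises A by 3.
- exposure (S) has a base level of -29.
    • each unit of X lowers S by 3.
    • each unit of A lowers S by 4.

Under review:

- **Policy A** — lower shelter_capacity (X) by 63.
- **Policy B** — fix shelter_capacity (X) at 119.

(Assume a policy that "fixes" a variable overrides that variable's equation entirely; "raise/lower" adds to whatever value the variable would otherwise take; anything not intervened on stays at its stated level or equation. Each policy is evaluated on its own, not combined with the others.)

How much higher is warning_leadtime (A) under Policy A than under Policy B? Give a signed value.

384

Policy A (X − 63):
  W = 65
  X = 115 + 3·65 (−63 from intervention) = 247
  A = 16 + 6·65 + 3·247 = 1147
Policy B (X := 119):
  W = 65
  X = 119
  A = 16 + 6·65 + 3·119 = 763
A: 1147 − 763 = 384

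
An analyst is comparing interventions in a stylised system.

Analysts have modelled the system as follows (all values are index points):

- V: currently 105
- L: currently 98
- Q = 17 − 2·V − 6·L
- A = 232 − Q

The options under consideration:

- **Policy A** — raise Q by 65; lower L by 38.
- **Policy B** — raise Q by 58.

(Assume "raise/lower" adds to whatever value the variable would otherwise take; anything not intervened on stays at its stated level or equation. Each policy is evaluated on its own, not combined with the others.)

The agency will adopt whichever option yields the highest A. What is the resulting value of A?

Policy A (Q + 65, L − 38):
  V = 105
  L = 98 − 38 = 60
  Q = 17 − 2·105 − 6·60 (+65 from intervention) = -488
  A = 232 − (-488) = 720
Policy B (Q + 58):
  V = 105
  L = 98
  Q = 17 − 2·105 − 6·98 (+58 from intervention) = -723
  A = 232 − (-723) = 955
Comparing — Policy A: A=720, Policy B: A=955. Highest is 955 (Policy B).

955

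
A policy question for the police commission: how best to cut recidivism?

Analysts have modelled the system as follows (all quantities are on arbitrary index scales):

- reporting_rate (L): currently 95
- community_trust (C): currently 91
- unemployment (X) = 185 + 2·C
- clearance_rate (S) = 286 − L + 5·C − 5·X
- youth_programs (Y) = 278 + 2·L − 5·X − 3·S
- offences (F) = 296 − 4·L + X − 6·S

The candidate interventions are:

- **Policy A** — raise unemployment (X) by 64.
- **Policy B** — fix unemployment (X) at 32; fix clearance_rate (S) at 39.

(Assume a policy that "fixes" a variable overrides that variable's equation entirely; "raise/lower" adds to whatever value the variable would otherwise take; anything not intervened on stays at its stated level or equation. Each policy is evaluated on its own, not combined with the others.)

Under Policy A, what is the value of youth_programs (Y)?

Policy A (X + 64):
  L = 95
  C = 91
  X = 185 + 2·91 (+64 from intervention) = 431
  S = 286 − 95 + 5·91 − 5·431 = -1509
  Y = 278 + 2·95 − 5·431 − 3·(-1509) = 2840

2840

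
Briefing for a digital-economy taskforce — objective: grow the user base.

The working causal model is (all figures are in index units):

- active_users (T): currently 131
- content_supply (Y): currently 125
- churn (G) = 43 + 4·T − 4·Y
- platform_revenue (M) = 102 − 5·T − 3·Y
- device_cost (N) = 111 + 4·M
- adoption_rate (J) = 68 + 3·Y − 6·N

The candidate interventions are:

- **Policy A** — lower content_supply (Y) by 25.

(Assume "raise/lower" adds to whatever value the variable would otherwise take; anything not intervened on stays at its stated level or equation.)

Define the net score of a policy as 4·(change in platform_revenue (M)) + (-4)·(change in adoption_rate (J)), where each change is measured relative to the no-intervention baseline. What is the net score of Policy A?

7800

Baseline:
  T = 131
  Y = 125
  M = 102 − 5·131 − 3·125 = -928
  N = 111 + 4·(-928) = -3601
  J = 68 + 3·125 − 6·(-3601) = 22049
Policy A (Y − 25):
  T = 131
  Y = 125 − 25 = 100
  M = 102 − 5·131 − 3·100 = -853
  N = 111 + 4·(-853) = -3301
  J = 68 + 3·100 − 6·(-3301) = 20174
ΔM = -853 − (-928) = 75; ΔJ = 20174 − 22049 = -1875
Score = 4·75 + (-4)·(-1875) = 7800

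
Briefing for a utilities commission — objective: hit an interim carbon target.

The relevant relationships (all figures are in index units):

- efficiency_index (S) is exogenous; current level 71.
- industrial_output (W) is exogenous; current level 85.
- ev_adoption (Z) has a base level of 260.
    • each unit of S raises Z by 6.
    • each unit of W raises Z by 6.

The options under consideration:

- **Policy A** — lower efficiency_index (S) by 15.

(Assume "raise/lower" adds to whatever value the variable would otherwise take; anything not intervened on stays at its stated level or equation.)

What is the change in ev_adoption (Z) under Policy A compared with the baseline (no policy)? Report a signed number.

Baseline:
  S = 71
  W = 85
  Z = 260 + 6·71 + 6·85 = 1196
Policy A (S − 15):
  S = 71 − 15 = 56
  W = 85
  Z = 260 + 6·56 + 6·85 = 1106
Change in Z: 1106 − 1196 = -90

-90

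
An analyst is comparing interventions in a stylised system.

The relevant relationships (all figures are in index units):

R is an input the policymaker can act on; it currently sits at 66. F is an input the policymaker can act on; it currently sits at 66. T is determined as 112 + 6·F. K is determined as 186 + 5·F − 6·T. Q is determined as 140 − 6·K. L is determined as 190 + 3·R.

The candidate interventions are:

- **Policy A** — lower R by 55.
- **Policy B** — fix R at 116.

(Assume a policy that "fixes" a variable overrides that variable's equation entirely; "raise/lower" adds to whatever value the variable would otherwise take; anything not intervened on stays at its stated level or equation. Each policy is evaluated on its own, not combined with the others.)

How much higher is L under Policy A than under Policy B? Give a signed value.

Policy A (R − 55):
  R = 66 − 55 = 11
  L = 190 + 3·11 = 223
Policy B (R := 116):
  R = 116
  L = 190 + 3·116 = 538
L: 223 − 538 = -315

-315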